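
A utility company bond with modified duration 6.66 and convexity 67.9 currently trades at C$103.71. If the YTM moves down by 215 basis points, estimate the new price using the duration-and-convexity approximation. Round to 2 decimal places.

C$120.19

Duration effect: -D_mod·Δy = -6.66 × (-0.0215) = +0.143190
Convexity effect: ½·C·(Δy)² = 0.5 × 67.9 × (-0.0215)² = +0.0156933875
ΔP/P ≈ +0.143190 + 0.0156933875 = +0.1588833875
New price ≈ 103.71 × (1 + 0.1588833875) = 120.187796117625.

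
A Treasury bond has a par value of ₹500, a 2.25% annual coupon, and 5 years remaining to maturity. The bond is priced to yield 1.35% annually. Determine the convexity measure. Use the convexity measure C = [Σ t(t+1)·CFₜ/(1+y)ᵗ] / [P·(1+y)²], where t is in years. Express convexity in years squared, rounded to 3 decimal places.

27.573

With y = 0.0135:
  t   CF        PV=CF/(1+0.0135)^t    t·PV        t(t+1)·PV
  1        11.25        11.1001        11.1001          22.2003
  2        11.25        10.9523        21.9046          65.7138
  3        11.25        10.8064        32.4192         129.6769
  4        11.25        10.6625        42.6498         213.2492
  5       511.25       478.0954     2,390.4769      14,342.8617
  Σ                    521.6167     2,498.5507      14,773.7019
P = 521.6167.
Convexity = Σ t(t+1)·PV / [P·(1+y)²] = 14,773.7019 / (521.6167 × 1.027182) = 27.57340.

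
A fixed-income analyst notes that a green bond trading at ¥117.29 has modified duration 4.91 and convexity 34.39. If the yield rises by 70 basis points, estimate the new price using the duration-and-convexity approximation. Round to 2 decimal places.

Duration effect: -D_mod·Δy = -4.91 × (+0.007) = -0.034370
Convexity effect: ½·C·(Δy)² = 0.5 × 34.39 × (0.007)² = +0.000842555
ΔP/P ≈ -0.034370 + 0.000842555 = -0.033527445
New price ≈ 117.29 × (1 - 0.033527445) = 113.35756597595.

¥113.36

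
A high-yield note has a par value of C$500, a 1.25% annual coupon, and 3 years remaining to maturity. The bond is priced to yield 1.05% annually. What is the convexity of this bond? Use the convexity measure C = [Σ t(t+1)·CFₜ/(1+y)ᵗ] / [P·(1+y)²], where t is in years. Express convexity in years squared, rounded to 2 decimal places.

With y = 0.0105:
  t   CF        PV=CF/(1+0.0105)^t    t·PV        t(t+1)·PV
  1         6.25         6.1851         6.1851          12.3701
  2         6.25         6.1208        12.2416          36.7247
  3       506.25       490.6322     1,471.8967       5,887.5869
  Σ                    502.9381     1,490.3234       5,936.6817
P = 502.9381.
Convexity = Σ t(t+1)·PV / [P·(1+y)²] = 5,936.6817 / (502.9381 × 1.021110) = 11.55997.

11.56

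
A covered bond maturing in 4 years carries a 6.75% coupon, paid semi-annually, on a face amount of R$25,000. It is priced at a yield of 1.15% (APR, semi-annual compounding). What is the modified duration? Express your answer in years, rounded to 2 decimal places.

3.60 years

Periodic yield y = 0.00575. First find Macaulay duration:
  t   CF        PV=CF/(1+0.00575)^t    t·PV
  1       843.75       838.9262       838.9262
  2       843.75       834.1299     1,668.2599
  3       843.75       829.3611     2,488.0833
  4       843.75       824.6195     3,298.4782
  5       843.75       819.9051     4,099.5254
  6       843.75       815.2176     4,891.3055
  7       843.75       810.5569     5,673.8982
  8    25,843.75    24,685.1176   197,480.9411
  Σ                 30,457.8339   220,439.4177
P = 30,457.8339; Macaulay duration = 220,439.4177 / 30,457.8339 = 7.23753 half-year periods = 3.61876 years.
Modified duration = D_Mac / (1 + y) = 3.61876 / 1.00575 = 3.59807 years.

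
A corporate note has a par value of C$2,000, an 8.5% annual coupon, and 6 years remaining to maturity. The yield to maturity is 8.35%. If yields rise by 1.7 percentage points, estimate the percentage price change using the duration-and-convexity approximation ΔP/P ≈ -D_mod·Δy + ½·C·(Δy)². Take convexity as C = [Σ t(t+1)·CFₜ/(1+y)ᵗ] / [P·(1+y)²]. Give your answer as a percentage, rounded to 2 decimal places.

-7.36%

With y = 0.0835:
  t   CF        PV=CF/(1+0.0835)^t    t·PV        t(t+1)·PV
  1       170.00       156.8989       156.8989         313.7979
  2       170.00       144.8075       289.6150         868.8451
  3       170.00       133.6479       400.9437       1,603.7749
  4       170.00       123.3483       493.3933       2,466.9665
  5       170.00       113.8425       569.2124       3,415.2744
  6     2,170.00     1,341.1774     8,047.0646      56,329.4525
  Σ                  2,013.7226     9,957.1280      64,998.1113
P = 2,013.7226; D_Mac = 4.94464 yrs; D_mod = 4.56358 yrs; C = 27.49434.
Duration effect: -4.56358 × (+0.017) = -0.077581
Convexity effect: 0.5 × 27.49434 × (0.017)² = +0.0039729
ΔP/P ≈ -0.077581 + 0.0039729 = -0.073608 = -7.3608%.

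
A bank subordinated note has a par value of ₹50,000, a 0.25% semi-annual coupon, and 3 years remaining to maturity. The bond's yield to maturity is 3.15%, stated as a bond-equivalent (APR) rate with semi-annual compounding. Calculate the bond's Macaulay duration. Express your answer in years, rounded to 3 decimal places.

Periodic yield y = 0.01575. Discount each cash flow and weight by its period:
  t   CF        PV=CF/(1+0.01575)^t    t·PV
  1        62.50        61.5309        61.5309
  2        62.50        60.5768       121.1536
  3        62.50        59.6375       178.9125
  4        62.50        58.7128       234.8511
  5        62.50        57.8024       289.0120
  6    50,062.50    45,581.8080   273,490.8480
  Σ                 45,880.0684   274,376.3082
Price P = Σ PV = 45,880.0684.
Macaulay duration = Σ(t·PV) / P = 274,376.3082 / 45,880.0684 = 5.98029 half-year periods.
In years: 5.98029 / 2 = 2.99015 years.

2.990 years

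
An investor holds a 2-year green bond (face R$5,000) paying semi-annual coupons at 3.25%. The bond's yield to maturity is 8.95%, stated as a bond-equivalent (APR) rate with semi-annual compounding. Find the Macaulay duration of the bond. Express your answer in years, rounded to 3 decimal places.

Periodic yield y = 0.04475. Discount each cash flow and weight by its period:
  t   CF        PV=CF/(1+0.04475)^t    t·PV
  1        81.25        77.7698        77.7698
  2        81.25        74.4387       148.8773
  3        81.25        71.2502       213.7507
  4     5,081.25     4,265.0197    17,060.0789
  Σ                  4,488.4784    17,500.4767
Price P = Σ PV = 4,488.4784.
Macaulay duration = Σ(t·PV) / P = 17,500.4767 / 4,488.4784 = 3.89898 half-year periods.
In years: 3.89898 / 2 = 1.94949 years.

1.949 years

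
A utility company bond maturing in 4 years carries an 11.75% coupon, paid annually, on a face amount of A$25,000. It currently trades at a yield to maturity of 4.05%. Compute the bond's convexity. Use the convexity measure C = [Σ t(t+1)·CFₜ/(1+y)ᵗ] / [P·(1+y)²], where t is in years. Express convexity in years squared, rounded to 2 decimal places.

15.31

With y = 0.0405:
  t   CF        PV=CF/(1+0.0405)^t    t·PV        t(t+1)·PV
  1     2,937.50     2,823.1619     2,823.1619       5,646.3239
  2     2,937.50     2,713.2743     5,426.5487      16,279.6460
  3     2,937.50     2,607.6639     7,822.9918      31,291.9673
  4    27,937.50    23,835.2221    95,340.8882     476,704.4411
  Σ                 31,979.3223   111,413.5906     529,922.3783
P = 31,979.3223.
Convexity = Σ t(t+1)·PV / [P·(1+y)²] = 529,922.3783 / (31,979.3223 × 1.082640) = 15.30590.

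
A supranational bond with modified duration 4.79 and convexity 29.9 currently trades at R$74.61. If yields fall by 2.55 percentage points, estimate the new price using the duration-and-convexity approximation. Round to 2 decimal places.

Duration effect: -D_mod·Δy = -4.79 × (-0.0255) = +0.122145
Convexity effect: ½·C·(Δy)² = 0.5 × 29.9 × (-0.0255)² = +0.0097212375
ΔP/P ≈ +0.122145 + 0.0097212375 = +0.1318662375
New price ≈ 74.61 × (1 + 0.1318662375) = 84.448539979875.

R$84.45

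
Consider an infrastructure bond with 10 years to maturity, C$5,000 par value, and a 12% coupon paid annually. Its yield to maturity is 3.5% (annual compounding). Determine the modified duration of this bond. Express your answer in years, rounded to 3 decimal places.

6.960 years

Periodic yield y = 0.035. First find Macaulay duration:
  t   CF        PV=CF/(1+0.035)^t    t·PV
  1       600.00       579.7101       579.7101
  2       600.00       560.1064     1,120.2128
  3       600.00       541.1656     1,623.4969
  4       600.00       522.8653     2,091.4613
  5       600.00       505.1839     2,525.9195
  6       600.00       488.1004     2,928.6023
  7       600.00       471.5946     3,301.1620
  8       600.00       455.6469     3,645.1755
  9       600.00       440.2386     3,962.1472
  10    5,600.00     3,969.9454    39,699.4536
  Σ                  8,534.5573    61,477.3413
P = 8,534.5573; Macaulay duration = 61,477.3413 / 8,534.5573 = 7.20334 years.
Modified duration = D_Mac / (1 + y) = 7.20334 / 1.035 = 6.95975 years.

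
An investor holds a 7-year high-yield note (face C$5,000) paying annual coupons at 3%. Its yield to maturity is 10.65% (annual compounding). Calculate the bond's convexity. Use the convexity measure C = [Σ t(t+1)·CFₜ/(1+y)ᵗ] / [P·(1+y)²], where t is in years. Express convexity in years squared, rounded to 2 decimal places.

With y = 0.1065:
  t   CF        PV=CF/(1+0.1065)^t    t·PV        t(t+1)·PV
  1       150.00       135.5626       135.5626         271.1252
  2       150.00       122.5148       245.0295         735.0886
  3       150.00       110.7228       332.1684       1,328.6734
  4       150.00       100.0658       400.2631       2,001.3156
  5       150.00        90.4345       452.1725       2,713.0352
  6       150.00        81.7302       490.3814       3,432.6699
  7     5,150.00     2,535.9886    17,751.9204     142,015.3630
  Σ                  3,177.0193    19,807.4979     152,497.2708
P = 3,177.0193.
Convexity = Σ t(t+1)·PV / [P·(1+y)²] = 152,497.2708 / (3,177.0193 × 1.224342) = 39.20481.

39.20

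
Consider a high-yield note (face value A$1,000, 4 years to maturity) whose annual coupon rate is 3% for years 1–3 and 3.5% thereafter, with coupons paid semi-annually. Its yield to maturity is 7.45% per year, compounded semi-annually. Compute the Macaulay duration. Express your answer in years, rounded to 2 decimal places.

3.78 years

Periodic yield y = 0.03725. Discount each cash flow and weight by its period:
  t   CF        PV=CF/(1+0.03725)^t    t·PV
  1        15.00        14.4613        14.4613
  2        15.00        13.9420        27.8840
  3        15.00        13.4413        40.3239
  4        15.00        12.9586        51.8343
  5        15.00        12.4932        62.4661
  6        15.00        12.0446        72.2673
  7        17.50        13.5473        94.8314
  8     1,017.50       759.3935     6,075.1479
  Σ                    852.2818     6,439.2161
Price P = Σ PV = 852.2818.
Macaulay duration = Σ(t·PV) / P = 6,439.2161 / 852.2818 = 7.55527 half-year periods.
In years: 7.55527 / 2 = 3.77763 years.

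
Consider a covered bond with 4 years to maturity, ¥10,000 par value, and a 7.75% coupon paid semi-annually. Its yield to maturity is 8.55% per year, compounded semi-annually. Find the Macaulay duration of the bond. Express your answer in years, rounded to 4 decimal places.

3.5072 years

Periodic yield y = 0.04275. Discount each cash flow and weight by its period:
  t   CF        PV=CF/(1+0.04275)^t    t·PV
  1       387.50       371.6135       371.6135
  2       387.50       356.3783       712.7567
  3       387.50       341.7678     1,025.3033
  4       387.50       327.7562     1,311.0248
  5       387.50       314.3191     1,571.5953
  6       387.50       301.4328     1,808.5968
  7       387.50       289.0749     2,023.5240
  8    10,387.50     7,431.3796    59,451.0372
  Σ                  9,733.7222    68,275.4516
Price P = Σ PV = 9,733.7222.
Macaulay duration = Σ(t·PV) / P = 68,275.4516 / 9,733.7222 = 7.01432 half-year periods.
In years: 7.01432 / 2 = 3.50716 years.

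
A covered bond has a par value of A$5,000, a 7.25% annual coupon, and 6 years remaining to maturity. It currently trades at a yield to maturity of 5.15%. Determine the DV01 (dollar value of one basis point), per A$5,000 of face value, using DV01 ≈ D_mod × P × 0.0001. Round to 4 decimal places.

Periodic yield y = 0.0515.
  t   CF        PV=CF/(1+0.0515)^t    t·PV
  1       362.50       344.7456       344.7456
  2       362.50       327.8608       655.7215
  3       362.50       311.8029       935.4088
  4       362.50       296.5315     1,186.1262
  5       362.50       282.0081     1,410.0406
  6     5,362.50     3,967.4517    23,804.7099
  Σ                  5,530.4006    28,336.7526
P = 5,530.4006; D_Mac = 5.12382 yrs; D_mod = 4.87286 yrs.
DV01 ≈ 4.87286 × 5,530.4006 × 0.0001 = 2.694889.

A$2.6949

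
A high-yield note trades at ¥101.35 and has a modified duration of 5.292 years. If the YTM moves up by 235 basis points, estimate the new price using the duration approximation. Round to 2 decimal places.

¥88.75

Duration approximation: ΔP/P ≈ -D_mod · Δy = -5.292 × (+0.0235) = -0.124362.
New price ≈ 101.35 × (1 - 0.124362) = 88.7459113.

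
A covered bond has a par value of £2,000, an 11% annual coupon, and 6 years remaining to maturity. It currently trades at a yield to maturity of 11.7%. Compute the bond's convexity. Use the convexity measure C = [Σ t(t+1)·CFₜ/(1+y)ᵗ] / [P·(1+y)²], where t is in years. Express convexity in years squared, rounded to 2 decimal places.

With y = 0.117:
  t   CF        PV=CF/(1+0.117)^t    t·PV        t(t+1)·PV
  1       220.00       196.9561       196.9561         393.9123
  2       220.00       176.3260       352.6520       1,057.9559
  3       220.00       157.8568       473.5703       1,894.2810
  4       220.00       141.3221       565.2883       2,826.4414
  5       220.00       126.5193       632.5966       3,795.5793
  6     2,220.00     1,142.9676     6,857.8059      48,004.6410
  Σ                  1,941.9479     9,078.8691      57,972.8109
P = 1,941.9479.
Convexity = Σ t(t+1)·PV / [P·(1+y)²] = 57,972.8109 / (1,941.9479 × 1.247689) = 23.92657.

23.93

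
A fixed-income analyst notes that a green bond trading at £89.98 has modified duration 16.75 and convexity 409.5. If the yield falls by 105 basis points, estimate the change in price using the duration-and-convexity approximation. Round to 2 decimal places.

+£17.86

Duration effect: -D_mod·Δy = -16.75 × (-0.0105) = +0.175875
Convexity effect: ½·C·(Δy)² = 0.5 × 409.5 × (-0.0105)² = +0.0225736875
ΔP/P ≈ +0.175875 + 0.0225736875 = +0.1984486875
ΔP ≈ 89.98 × (+0.1984486875) = +17.85641290125.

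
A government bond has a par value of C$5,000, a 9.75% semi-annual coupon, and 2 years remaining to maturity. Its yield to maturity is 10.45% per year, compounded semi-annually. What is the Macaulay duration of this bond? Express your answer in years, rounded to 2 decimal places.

Periodic yield y = 0.05225. Discount each cash flow and weight by its period:
  t   CF        PV=CF/(1+0.05225)^t    t·PV
  1       243.75       231.6465       231.6465
  2       243.75       220.1440       440.2879
  3       243.75       209.2126       627.6378
  4     5,243.75     4,277.2658    17,109.0632
  Σ                  4,938.2688    18,408.6354
Price P = Σ PV = 4,938.2688.
Macaulay duration = Σ(t·PV) / P = 18,408.6354 / 4,938.2688 = 3.72775 half-year periods.
In years: 3.72775 / 2 = 1.86388 years.

1.86 years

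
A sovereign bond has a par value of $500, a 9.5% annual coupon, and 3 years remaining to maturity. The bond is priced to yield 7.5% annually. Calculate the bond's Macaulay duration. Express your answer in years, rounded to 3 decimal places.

2.754 years

Periodic yield y = 0.075. Discount each cash flow and weight by its year:
  t   CF        PV=CF/(1+0.075)^t    t·PV
  1        47.50        44.1860        44.1860
  2        47.50        41.1033        82.2066
  3       547.50       440.7159     1,322.1477
  Σ                    526.0053     1,448.5404
Price P = Σ PV = 526.0053.
Macaulay duration = Σ(t·PV) / P = 1,448.5404 / 526.0053 = 2.75385 years.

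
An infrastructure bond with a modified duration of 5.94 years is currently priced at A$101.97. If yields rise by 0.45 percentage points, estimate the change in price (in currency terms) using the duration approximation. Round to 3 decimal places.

Duration approximation: ΔP/P ≈ -D_mod · Δy = -5.94 × (+0.0045) = -0.026730.
ΔP ≈ 101.97 × (-0.026730) = -2.7256581.

-A$2.726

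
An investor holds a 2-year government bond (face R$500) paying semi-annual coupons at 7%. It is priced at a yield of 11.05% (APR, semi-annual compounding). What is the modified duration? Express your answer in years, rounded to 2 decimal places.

1.80 years

Periodic yield y = 0.05525. First find Macaulay duration:
  t   CF        PV=CF/(1+0.05525)^t    t·PV
  1        17.50        16.5837        16.5837
  2        17.50        15.7155        31.4309
  3        17.50        14.8926        44.6779
  4       517.50       417.3389     1,669.3558
  Σ                    464.5308     1,762.0484
P = 464.5308; Macaulay duration = 1,762.0484 / 464.5308 = 3.79318 half-year periods = 1.89659 years.
Modified duration = D_Mac / (1 + y) = 1.89659 / 1.05525 = 1.79729 years.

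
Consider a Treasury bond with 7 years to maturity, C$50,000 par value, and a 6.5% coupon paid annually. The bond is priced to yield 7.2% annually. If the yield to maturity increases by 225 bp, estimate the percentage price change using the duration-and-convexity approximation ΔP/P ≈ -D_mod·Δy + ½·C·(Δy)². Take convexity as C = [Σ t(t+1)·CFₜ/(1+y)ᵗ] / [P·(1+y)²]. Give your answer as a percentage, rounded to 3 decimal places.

With y = 0.072:
  t   CF        PV=CF/(1+0.072)^t    t·PV        t(t+1)·PV
  1     3,250.00     3,031.7164     3,031.7164       6,063.4328
  2     3,250.00     2,828.0937     5,656.1873      16,968.5620
  3     3,250.00     2,638.1471     7,914.4413      31,657.7650
  4     3,250.00     2,460.9581     9,843.8324      49,219.1620
  5     3,250.00     2,295.6699    11,478.3493      68,870.0961
  6     3,250.00     2,141.4831    12,848.8985      89,942.2897
  7    53,250.00    32,730.7619   229,115.3332   1,832,922.6654
  Σ                 48,126.8301   279,888.7585   2,095,643.9731
P = 48,126.8301; D_Mac = 5.81565 yrs; D_mod = 5.42505 yrs; C = 37.89140.
Duration effect: -5.42505 × (+0.0225) = -0.122064
Convexity effect: 0.5 × 37.89140 × (0.0225)² = +0.0095913
ΔP/P ≈ -0.122064 + 0.0095913 = -0.112472 = -11.2472%.

-11.247%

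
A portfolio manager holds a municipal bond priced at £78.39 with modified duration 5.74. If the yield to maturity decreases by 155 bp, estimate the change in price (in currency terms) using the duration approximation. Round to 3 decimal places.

+£6.974

Duration approximation: ΔP/P ≈ -D_mod · Δy = -5.74 × (-0.0155) = +0.088970.
ΔP ≈ 78.39 × (+0.088970) = +6.9743583.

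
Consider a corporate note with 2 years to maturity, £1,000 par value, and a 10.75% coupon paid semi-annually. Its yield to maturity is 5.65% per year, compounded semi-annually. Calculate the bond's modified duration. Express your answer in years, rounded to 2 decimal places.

Periodic yield y = 0.02825. First find Macaulay duration:
  t   CF        PV=CF/(1+0.02825)^t    t·PV
  1        53.75        52.2733        52.2733
  2        53.75        50.8371       101.6743
  3        53.75        49.4404       148.3213
  4     1,053.75       942.6332     3,770.5327
  Σ                  1,095.1840     4,072.8015
P = 1,095.1840; Macaulay duration = 4,072.8015 / 1,095.1840 = 3.71883 half-year periods = 1.85941 years.
Modified duration = D_Mac / (1 + y) = 1.85941 / 1.02825 = 1.80833 years.

1.81 years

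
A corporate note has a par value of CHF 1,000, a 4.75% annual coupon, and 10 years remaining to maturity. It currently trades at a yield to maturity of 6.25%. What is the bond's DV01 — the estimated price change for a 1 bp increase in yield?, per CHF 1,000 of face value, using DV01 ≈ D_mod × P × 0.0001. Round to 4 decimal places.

Periodic yield y = 0.0625.
  t   CF        PV=CF/(1+0.0625)^t    t·PV
  1        47.50        44.7059        44.7059
  2        47.50        42.0761        84.1522
  3        47.50        39.6011       118.8032
  4        47.50        37.2716       149.0863
  5        47.50        35.0791       175.3957
  6        47.50        33.0157       198.0940
  7        47.50        31.0736       217.5149
  8        47.50        29.2457       233.9656
  9        47.50        27.5254       247.7283
  10    1,047.50       571.3006     5,713.0055
  Σ                    890.8946     7,182.4517
P = 890.8946; D_Mac = 8.06207 yrs; D_mod = 7.58783 yrs.
DV01 ≈ 7.58783 × 890.8946 × 0.0001 = 0.675995.

CHF 0.6760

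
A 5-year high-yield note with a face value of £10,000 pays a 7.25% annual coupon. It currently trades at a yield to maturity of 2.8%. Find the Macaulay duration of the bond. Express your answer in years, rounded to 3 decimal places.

4.430 years

Periodic yield y = 0.028. Discount each cash flow and weight by its year:
  t   CF        PV=CF/(1+0.028)^t    t·PV
  1       725.00       705.2529       705.2529
  2       725.00       686.0437     1,372.0874
  3       725.00       667.3577     2,002.0730
  4       725.00       649.1806     2,596.7225
  5    10,725.00     9,341.8250    46,709.1250
  Σ                 12,049.6599    53,385.2609
Price P = Σ PV = 12,049.6599.
Macaulay duration = Σ(t·PV) / P = 53,385.2609 / 12,049.6599 = 4.43044 years.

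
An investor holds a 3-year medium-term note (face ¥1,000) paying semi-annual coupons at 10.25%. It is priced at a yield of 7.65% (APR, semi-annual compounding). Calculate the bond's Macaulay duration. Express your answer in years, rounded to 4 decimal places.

Periodic yield y = 0.03825. Discount each cash flow and weight by its period:
  t   CF        PV=CF/(1+0.03825)^t    t·PV
  1        51.25        49.3619        49.3619
  2        51.25        47.5434        95.0867
  3        51.25        45.7918       137.3755
  4        51.25        44.1048       176.4193
  5        51.25        42.4800       212.3998
  6     1,051.25       839.2558     5,035.5350
  Σ                  1,068.5377     5,706.1783
Price P = Σ PV = 1,068.5377.
Macaulay duration = Σ(t·PV) / P = 5,706.1783 / 1,068.5377 = 5.34017 half-year periods.
In years: 5.34017 / 2 = 2.67009 years.

2.6701 years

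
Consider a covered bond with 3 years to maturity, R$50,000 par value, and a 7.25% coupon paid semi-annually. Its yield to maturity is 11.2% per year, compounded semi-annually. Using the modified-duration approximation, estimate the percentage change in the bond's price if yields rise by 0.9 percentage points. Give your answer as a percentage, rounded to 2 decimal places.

-2.33%

Periodic yield y = 0.056. Modified duration first:
  t   CF        PV=CF/(1+0.056)^t    t·PV
  1     1,812.50     1,716.3826     1,716.3826
  2     1,812.50     1,625.3623     3,250.7246
  3     1,812.50     1,539.1688     4,617.5065
  4     1,812.50     1,457.5462     5,830.1850
  5     1,812.50     1,380.2521     6,901.2606
  6    51,812.50    37,363.8000   224,182.8000
  Σ                 45,082.5121   246,498.8592
P = 45,082.5121; D_Mac = 5.46773 half-year periods = 2.73386 yrs; D_mod = 2.73386/(1+0.056) = 2.58889 yrs.
ΔP/P ≈ -D_mod · Δy = -2.58889 × (+0.009) = -0.023300 = -2.3300%.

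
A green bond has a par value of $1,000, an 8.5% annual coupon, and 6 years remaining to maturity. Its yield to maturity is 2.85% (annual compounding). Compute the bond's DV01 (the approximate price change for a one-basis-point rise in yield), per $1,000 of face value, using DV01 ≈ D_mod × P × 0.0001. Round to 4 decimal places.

$0.6466

Periodic yield y = 0.0285.
  t   CF        PV=CF/(1+0.0285)^t    t·PV
  1        85.00        82.6446        82.6446
  2        85.00        80.3545       160.7090
  3        85.00        78.1279       234.3836
  4        85.00        75.9629       303.8517
  5        85.00        73.8580       369.2899
  6     1,085.00       916.6509     5,499.9053
  Σ                  1,307.5988     6,650.7843
P = 1,307.5988; D_Mac = 5.08626 yrs; D_mod = 4.94532 yrs.
DV01 ≈ 4.94532 × 1,307.5988 × 0.0001 = 0.646649.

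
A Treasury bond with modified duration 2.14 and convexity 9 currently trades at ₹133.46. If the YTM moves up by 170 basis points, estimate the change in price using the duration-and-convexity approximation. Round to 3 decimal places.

-₹4.682

Duration effect: -D_mod·Δy = -2.14 × (+0.017) = -0.036380
Convexity effect: ½·C·(Δy)² = 0.5 × 9 × (0.017)² = +0.0013005
ΔP/P ≈ -0.036380 + 0.0013005 = -0.0350795
ΔP ≈ 133.46 × (-0.0350795) = -4.68171007.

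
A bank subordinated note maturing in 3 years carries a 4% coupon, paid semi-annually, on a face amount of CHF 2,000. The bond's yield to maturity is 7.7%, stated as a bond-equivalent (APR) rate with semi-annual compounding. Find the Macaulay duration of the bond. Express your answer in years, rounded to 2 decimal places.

Periodic yield y = 0.0385. Discount each cash flow and weight by its period:
  t   CF        PV=CF/(1+0.0385)^t    t·PV
  1        40.00        38.5171        38.5171
  2        40.00        37.0892        74.1783
  3        40.00        35.7142       107.1425
  4        40.00        34.3901       137.5606
  5        40.00        33.1152       165.5760
  6     2,040.00     1,626.2644     9,757.5866
  Σ                  1,805.0902    10,280.5611
Price P = Σ PV = 1,805.0902.
Macaulay duration = Σ(t·PV) / P = 10,280.5611 / 1,805.0902 = 5.69532 half-year periods.
In years: 5.69532 / 2 = 2.84766 years.

2.85 years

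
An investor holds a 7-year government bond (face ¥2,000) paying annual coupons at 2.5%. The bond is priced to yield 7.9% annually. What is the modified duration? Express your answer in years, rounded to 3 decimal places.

Periodic yield y = 0.079. First find Macaulay duration:
  t   CF        PV=CF/(1+0.079)^t    t·PV
  1        50.00        46.3392        46.3392
  2        50.00        42.9464        85.8929
  3        50.00        39.8021       119.4062
  4        50.00        36.8879       147.5517
  5        50.00        34.1871       170.9357
  6        50.00        31.6841       190.1046
  7     2,050.00     1,203.9370     8,427.5587
  Σ                  1,435.7838     9,187.7890
P = 1,435.7838; Macaulay duration = 9,187.7890 / 1,435.7838 = 6.39915 years.
Modified duration = D_Mac / (1 + y) = 6.39915 / 1.079 = 5.93063 years.

5.931 years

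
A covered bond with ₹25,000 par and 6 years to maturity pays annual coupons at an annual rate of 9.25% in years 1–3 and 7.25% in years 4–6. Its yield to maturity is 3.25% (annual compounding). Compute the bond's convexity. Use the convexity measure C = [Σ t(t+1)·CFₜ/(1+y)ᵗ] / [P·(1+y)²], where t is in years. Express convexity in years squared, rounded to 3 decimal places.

31.005

With y = 0.0325:
  t   CF        PV=CF/(1+0.0325)^t    t·PV        t(t+1)·PV
  1     2,312.50     2,239.7094     2,239.7094       4,479.4189
  2     2,312.50     2,169.2101     4,338.4202      13,015.2607
  3     2,312.50     2,100.9299     6,302.7897      25,211.1587
  4     1,812.50     1,594.8424     6,379.3696      31,896.8481
  5     1,812.50     1,544.6416     7,723.2078      46,339.2466
  6    26,812.50    22,130.7915   132,784.7493     929,493.2451
  Σ                 31,780.1250   159,768.2460   1,050,435.1780
P = 31,780.1250.
Convexity = Σ t(t+1)·PV / [P·(1+y)²] = 1,050,435.1780 / (31,780.1250 × 1.066056) = 31.00513.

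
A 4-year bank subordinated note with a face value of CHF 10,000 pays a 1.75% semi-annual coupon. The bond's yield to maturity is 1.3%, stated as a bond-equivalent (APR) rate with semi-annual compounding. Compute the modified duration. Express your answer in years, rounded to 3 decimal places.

Periodic yield y = 0.0065. First find Macaulay duration:
  t   CF        PV=CF/(1+0.0065)^t    t·PV
  1        87.50        86.9349        86.9349
  2        87.50        86.3735       172.7470
  3        87.50        85.8157       257.4471
  4        87.50        85.2615       341.0460
  5        87.50        84.7109       423.5544
  6        87.50        84.1638       504.9828
  7        87.50        83.6203       585.3419
  8    10,087.50     9,577.9665    76,623.7320
  Σ                 10,174.8471    78,995.7862
P = 10,174.8471; Macaulay duration = 78,995.7862 / 10,174.8471 = 7.76383 half-year periods = 3.88192 years.
Modified duration = D_Mac / (1 + y) = 3.88192 / 1.0065 = 3.85685 years.

3.857 years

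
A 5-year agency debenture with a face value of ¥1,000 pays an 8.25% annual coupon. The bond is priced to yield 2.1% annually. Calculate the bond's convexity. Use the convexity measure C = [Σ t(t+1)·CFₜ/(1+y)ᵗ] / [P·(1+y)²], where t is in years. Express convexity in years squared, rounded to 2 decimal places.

With y = 0.021:
  t   CF        PV=CF/(1+0.021)^t    t·PV        t(t+1)·PV
  1        82.50        80.8031        80.8031         161.6063
  2        82.50        79.1412       158.2823         474.8470
  3        82.50        77.5134       232.5402         930.1607
  4        82.50        75.9191       303.6764       1,518.3818
  5     1,082.50       975.6616     4,878.3078      29,269.8468
  Σ                  1,289.0383     5,653.6098      32,354.8425
P = 1,289.0383.
Convexity = Σ t(t+1)·PV / [P·(1+y)²] = 32,354.8425 / (1,289.0383 × 1.042441) = 24.07809.

24.08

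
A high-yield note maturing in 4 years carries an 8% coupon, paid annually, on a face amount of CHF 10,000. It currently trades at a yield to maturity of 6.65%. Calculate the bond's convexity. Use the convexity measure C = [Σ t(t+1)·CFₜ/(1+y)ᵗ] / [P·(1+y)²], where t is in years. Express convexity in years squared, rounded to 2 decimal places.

15.18

With y = 0.0665:
  t   CF        PV=CF/(1+0.0665)^t    t·PV        t(t+1)·PV
  1       800.00       750.1172       750.1172       1,500.2344
  2       800.00       703.3448     1,406.6896       4,220.0687
  3       800.00       659.4888     1,978.4663       7,913.8653
  4    10,800.00     8,347.9592    33,391.8367     166,959.1834
  Σ                 10,460.9099    37,527.1098     180,593.3518
P = 10,460.9099.
Convexity = Σ t(t+1)·PV / [P·(1+y)²] = 180,593.3518 / (10,460.9099 × 1.137422) = 15.17786.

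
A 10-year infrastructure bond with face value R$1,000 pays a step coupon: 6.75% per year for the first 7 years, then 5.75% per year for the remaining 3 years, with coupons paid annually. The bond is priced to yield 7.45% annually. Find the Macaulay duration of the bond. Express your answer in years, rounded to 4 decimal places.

7.4937 years

Periodic yield y = 0.0745. Discount each cash flow and weight by its year:
  t   CF        PV=CF/(1+0.0745)^t    t·PV
  1        67.50        62.8199        62.8199
  2        67.50        58.4643       116.9286
  3        67.50        54.4107       163.2322
  4        67.50        50.6382       202.5527
  5        67.50        47.1272       235.6360
  6        67.50        43.8597       263.1580
  7        67.50        40.8187       285.7307
  8        57.50        32.3606       258.8848
  9        57.50        30.1169       271.0520
  10    1,057.50       515.4852     5,154.8517
  Σ                    936.1013     7,014.8466
Price P = Σ PV = 936.1013.
Macaulay duration = Σ(t·PV) / P = 7,014.8466 / 936.1013 = 7.49368 years.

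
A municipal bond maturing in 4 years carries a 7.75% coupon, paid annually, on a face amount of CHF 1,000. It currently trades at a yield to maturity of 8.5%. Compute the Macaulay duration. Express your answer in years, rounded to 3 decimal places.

3.583 years

Periodic yield y = 0.085. Discount each cash flow and weight by its year:
  t   CF        PV=CF/(1+0.085)^t    t·PV
  1        77.50        71.4286        71.4286
  2        77.50        65.8328       131.6656
  3        77.50        60.6754       182.0261
  4     1,077.50       777.4963     3,109.9852
  Σ                    975.4330     3,495.1054
Price P = Σ PV = 975.4330.
Macaulay duration = Σ(t·PV) / P = 3,495.1054 / 975.4330 = 3.58313 years.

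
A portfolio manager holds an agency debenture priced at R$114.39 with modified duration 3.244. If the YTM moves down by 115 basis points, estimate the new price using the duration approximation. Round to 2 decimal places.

Duration approximation: ΔP/P ≈ -D_mod · Δy = -3.244 × (-0.0115) = +0.037306.
New price ≈ 114.39 × (1 + 0.037306) = 118.65743334.

R$118.66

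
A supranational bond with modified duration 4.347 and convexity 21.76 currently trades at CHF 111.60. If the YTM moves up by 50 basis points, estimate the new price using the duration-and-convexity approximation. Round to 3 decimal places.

Duration effect: -D_mod·Δy = -4.347 × (+0.005) = -0.021735
Convexity effect: ½·C·(Δy)² = 0.5 × 21.76 × (0.005)² = +0.0002720
ΔP/P ≈ -0.021735 + 0.0002720 = -0.021463
New price ≈ 111.60 × (1 - 0.021463) = 109.2047292.

CHF 109.205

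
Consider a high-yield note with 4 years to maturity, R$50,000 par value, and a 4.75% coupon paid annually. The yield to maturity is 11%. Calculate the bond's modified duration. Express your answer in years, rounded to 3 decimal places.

3.335 years

Periodic yield y = 0.11. First find Macaulay duration:
  t   CF        PV=CF/(1+0.11)^t    t·PV
  1     2,375.00     2,139.6396     2,139.6396
  2     2,375.00     1,927.6033     3,855.2066
  3     2,375.00     1,736.5795     5,209.7386
  4    52,375.00    34,501.0348   138,004.1391
  Σ                 40,304.8572   149,208.7239
P = 40,304.8572; Macaulay duration = 149,208.7239 / 40,304.8572 = 3.70200 years.
Modified duration = D_Mac / (1 + y) = 3.70200 / 1.11 = 3.33514 years.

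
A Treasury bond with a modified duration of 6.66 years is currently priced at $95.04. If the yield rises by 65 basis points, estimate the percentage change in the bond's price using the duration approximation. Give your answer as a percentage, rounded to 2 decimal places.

-4.33%

Duration approximation: ΔP/P ≈ -D_mod · Δy = -6.66 × (+0.0065) = -0.043290.
As a percentage: -4.3290%.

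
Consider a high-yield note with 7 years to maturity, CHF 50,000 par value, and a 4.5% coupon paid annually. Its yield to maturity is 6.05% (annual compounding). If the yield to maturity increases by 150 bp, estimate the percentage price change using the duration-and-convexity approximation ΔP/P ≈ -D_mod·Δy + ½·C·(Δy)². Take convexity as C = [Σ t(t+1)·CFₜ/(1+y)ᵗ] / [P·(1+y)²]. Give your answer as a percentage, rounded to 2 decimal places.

-8.18%

With y = 0.0605:
  t   CF        PV=CF/(1+0.0605)^t    t·PV        t(t+1)·PV
  1     2,250.00     2,121.6407     2,121.6407       4,243.2815
  2     2,250.00     2,000.6042     4,001.2084      12,003.6251
  3     2,250.00     1,886.4726     5,659.4178      22,637.6711
  4     2,250.00     1,778.8520     7,115.4082      35,577.0408
  5     2,250.00     1,677.3711     8,386.8555      50,321.1327
  6     2,250.00     1,581.6795     9,490.0769      66,430.5383
  7    52,250.00    34,634.7123   242,442.9863   1,939,543.8905
  Σ                 45,681.3325   279,217.5937   2,130,757.1800
P = 45,681.3325; D_Mac = 6.11229 yrs; D_mod = 5.76359 yrs; C = 41.47380.
Duration effect: -5.76359 × (+0.015) = -0.086454
Convexity effect: 0.5 × 41.47380 × (0.015)² = +0.0046658
ΔP/P ≈ -0.086454 + 0.0046658 = -0.081788 = -8.1788%.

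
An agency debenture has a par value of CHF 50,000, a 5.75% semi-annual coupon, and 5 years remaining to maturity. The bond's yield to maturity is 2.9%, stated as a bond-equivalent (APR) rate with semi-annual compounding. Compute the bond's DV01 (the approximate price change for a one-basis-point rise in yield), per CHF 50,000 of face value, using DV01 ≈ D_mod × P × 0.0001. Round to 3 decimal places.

CHF 24.864

Periodic yield y = 0.0145.
  t   CF        PV=CF/(1+0.0145)^t    t·PV
  1     1,437.50     1,416.9542     1,416.9542
  2     1,437.50     1,396.7020     2,793.4040
  3     1,437.50     1,376.7393     4,130.2178
  4     1,437.50     1,357.0619     5,428.2475
  5     1,437.50     1,337.6657     6,688.3286
  6     1,437.50     1,318.5468     7,911.2807
  7     1,437.50     1,299.7011     9,097.9079
  8     1,437.50     1,281.1248    10,248.9985
  9     1,437.50     1,262.8140    11,365.3261
  10   51,437.50    44,540.9360   445,409.3596
  Σ                 56,588.2457   504,490.0248
P = 56,588.2457; D_Mac = 8.91510 half-year periods = 4.45755 yrs; D_mod = 4.39384 yrs.
DV01 ≈ 4.39384 × 56,588.2457 × 0.0001 = 24.863974.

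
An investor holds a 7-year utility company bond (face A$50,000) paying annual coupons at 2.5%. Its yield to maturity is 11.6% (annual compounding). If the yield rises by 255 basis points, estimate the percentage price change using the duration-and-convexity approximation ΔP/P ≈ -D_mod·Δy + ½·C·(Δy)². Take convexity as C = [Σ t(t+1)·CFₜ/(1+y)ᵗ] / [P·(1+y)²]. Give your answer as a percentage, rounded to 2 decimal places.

With y = 0.116:
  t   CF        PV=CF/(1+0.116)^t    t·PV        t(t+1)·PV
  1     1,250.00     1,120.0717     1,120.0717       2,240.1434
  2     1,250.00     1,003.6485     2,007.2969       6,021.8908
  3     1,250.00       899.3266     2,697.9797      10,791.9190
  4     1,250.00       805.8482     3,223.3928      16,116.9638
  5     1,250.00       722.0862     3,610.4310      21,662.5857
  6     1,250.00       647.0306     3,882.1838      27,175.2868
  7    51,250.00    23,770.8388   166,395.8718   1,331,166.9746
  Σ                 28,968.8506   182,937.2277   1,415,175.7640
P = 28,968.8506; D_Mac = 6.31496 yrs; D_mod = 5.65857 yrs; C = 39.22390.
Duration effect: -5.65857 × (+0.0255) = -0.144294
Convexity effect: 0.5 × 39.22390 × (0.0255)² = +0.0127527
ΔP/P ≈ -0.144294 + 0.0127527 = -0.131541 = -13.1541%.

-13.15%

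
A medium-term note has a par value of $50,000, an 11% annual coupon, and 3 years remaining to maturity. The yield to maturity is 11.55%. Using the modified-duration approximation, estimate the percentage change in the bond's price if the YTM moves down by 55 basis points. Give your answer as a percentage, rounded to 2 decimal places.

+1.34%

Periodic yield y = 0.1155. Modified duration first:
  t   CF        PV=CF/(1+0.1155)^t    t·PV
  1     5,500.00     4,930.5244     4,930.5244
  2     5,500.00     4,420.0129     8,840.0259
  3    55,500.00    39,983.8178   119,951.4533
  Σ                 49,334.3551   133,722.0036
P = 49,334.3551; D_Mac = 2.71053 yrs; D_mod = 2.71053/(1+0.1155) = 2.42987 yrs.
ΔP/P ≈ -D_mod · Δy = -2.42987 × (-0.0055) = +0.013364 = +1.3364%.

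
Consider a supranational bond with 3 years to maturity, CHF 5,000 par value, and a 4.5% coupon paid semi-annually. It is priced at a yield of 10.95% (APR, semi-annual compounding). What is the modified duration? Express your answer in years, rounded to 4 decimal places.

Periodic yield y = 0.05475. First find Macaulay duration:
  t   CF        PV=CF/(1+0.05475)^t    t·PV
  1       112.50       106.6603       106.6603
  2       112.50       101.1238       202.2476
  3       112.50        95.8747       287.6240
  4       112.50        90.8980       363.5920
  5       112.50        86.1797       430.8984
  6     5,112.50     3,713.0955    22,278.5729
  Σ                  4,193.8320    23,669.5953
P = 4,193.8320; Macaulay duration = 23,669.5953 / 4,193.8320 = 5.64391 half-year periods = 2.82195 years.
Modified duration = D_Mac / (1 + y) = 2.82195 / 1.05475 = 2.67547 years.

2.6755 years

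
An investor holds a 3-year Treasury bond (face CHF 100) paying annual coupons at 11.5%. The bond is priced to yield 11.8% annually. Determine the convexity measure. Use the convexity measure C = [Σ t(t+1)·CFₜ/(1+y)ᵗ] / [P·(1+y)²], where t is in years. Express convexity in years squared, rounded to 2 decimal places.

With y = 0.118:
  t   CF        PV=CF/(1+0.118)^t    t·PV        t(t+1)·PV
  1        11.50        10.2862        10.2862          20.5725
  2        11.50         9.2006        18.4011          55.2034
  3       111.50        79.7902       239.3705         957.4822
  Σ                     99.2770       268.0579       1,033.2580
P = 99.2770.
Convexity = Σ t(t+1)·PV / [P·(1+y)²] = 1,033.2580 / (99.2770 × 1.249924) = 8.32677.

8.33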